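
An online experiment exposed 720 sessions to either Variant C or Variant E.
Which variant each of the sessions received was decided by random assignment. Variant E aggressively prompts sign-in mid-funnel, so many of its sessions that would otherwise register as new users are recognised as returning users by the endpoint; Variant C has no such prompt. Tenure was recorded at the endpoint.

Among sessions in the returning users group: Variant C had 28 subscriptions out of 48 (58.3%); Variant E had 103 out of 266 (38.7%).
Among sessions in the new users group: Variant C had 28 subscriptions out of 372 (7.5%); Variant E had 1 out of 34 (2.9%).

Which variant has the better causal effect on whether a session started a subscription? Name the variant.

Variant E

User tenure lies on the pathway variant → user tenure → outcome, so adjusting for it blocks the indirect effect. For the total causal effect of variant, use the unadjusted pooled rates.
Pooled: Variant C 13.3% vs Variant E 34.7%; Variant E is higher overall.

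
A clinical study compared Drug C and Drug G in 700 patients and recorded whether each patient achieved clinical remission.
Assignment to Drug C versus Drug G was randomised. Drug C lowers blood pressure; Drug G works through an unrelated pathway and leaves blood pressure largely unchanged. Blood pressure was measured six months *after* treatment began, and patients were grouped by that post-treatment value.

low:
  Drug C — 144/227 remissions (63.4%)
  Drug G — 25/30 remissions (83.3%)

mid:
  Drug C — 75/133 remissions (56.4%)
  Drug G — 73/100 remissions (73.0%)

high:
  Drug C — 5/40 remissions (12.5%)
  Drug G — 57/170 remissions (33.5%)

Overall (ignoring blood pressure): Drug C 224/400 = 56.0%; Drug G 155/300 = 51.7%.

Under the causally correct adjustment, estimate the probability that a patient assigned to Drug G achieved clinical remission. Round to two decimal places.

0.52

Blood pressure here is a post-treatment variable shaped by the drug; conditioning on it would introduce bias rather than remove it. The overall comparison is the causal one.
So P(outcome | do(Drug G)) is just the pooled rate for Drug G: 155/300 = 0.517.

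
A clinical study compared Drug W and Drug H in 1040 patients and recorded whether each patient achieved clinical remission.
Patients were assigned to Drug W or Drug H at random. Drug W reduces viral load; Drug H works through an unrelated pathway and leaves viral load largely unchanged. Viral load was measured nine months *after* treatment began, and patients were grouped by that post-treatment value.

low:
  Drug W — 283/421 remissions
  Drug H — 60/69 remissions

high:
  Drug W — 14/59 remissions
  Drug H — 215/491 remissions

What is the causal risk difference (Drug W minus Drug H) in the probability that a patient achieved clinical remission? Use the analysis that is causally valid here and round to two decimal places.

Drug H is higher inside every viral load stratum but Drug W is higher in aggregate. Whether to stratify depends on how viral load relates to the drug.
Because the drug influences viral load, viral load is a post-treatment mediator, not a confounder. Stratifying on it would bias the estimate; the causal effect is the crude pooled difference.
The causal difference is the pooled difference: 0.619 − 0.491 = +0.128.

+0.13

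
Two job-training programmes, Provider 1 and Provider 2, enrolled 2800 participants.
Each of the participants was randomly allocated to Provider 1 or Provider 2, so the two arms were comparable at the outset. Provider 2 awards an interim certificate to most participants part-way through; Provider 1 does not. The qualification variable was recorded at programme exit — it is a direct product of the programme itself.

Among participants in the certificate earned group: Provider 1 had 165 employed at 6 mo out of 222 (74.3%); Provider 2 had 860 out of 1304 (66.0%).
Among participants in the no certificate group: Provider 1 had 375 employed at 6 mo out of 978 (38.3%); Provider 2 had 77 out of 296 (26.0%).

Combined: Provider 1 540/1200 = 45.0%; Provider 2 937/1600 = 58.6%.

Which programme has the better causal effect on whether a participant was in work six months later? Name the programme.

The stratified and pooled comparisons disagree (Provider 1 wins within each qualification attained during the programme; Provider 2 wins overall), so the answer turns on the causal role of qualification attained during the programme.
Because the programme influences qualification attained during the programme, qualification attained during the programme is a post-treatment mediator, not a confounder. Stratifying on it would bias the estimate; the causal effect is the crude pooled difference.
Pooled: Provider 1 45.0% vs Provider 2 58.6%; Provider 2 is higher overall.

Provider 2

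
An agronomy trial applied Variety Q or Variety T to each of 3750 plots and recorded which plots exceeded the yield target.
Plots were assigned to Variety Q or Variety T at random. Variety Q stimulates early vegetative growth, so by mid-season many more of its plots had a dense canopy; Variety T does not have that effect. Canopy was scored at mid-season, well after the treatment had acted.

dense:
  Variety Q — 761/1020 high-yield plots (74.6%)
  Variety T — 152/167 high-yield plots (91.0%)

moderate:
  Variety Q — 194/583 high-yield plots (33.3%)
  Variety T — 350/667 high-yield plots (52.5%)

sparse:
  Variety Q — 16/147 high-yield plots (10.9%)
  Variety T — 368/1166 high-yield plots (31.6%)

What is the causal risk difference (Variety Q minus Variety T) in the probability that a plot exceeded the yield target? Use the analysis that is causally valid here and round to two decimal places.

+0.12

The distribution of mid-season canopy is itself part of what the variety does — it is an intermediate outcome. Holding it fixed would remove that part of the effect; the total effect is the pooled difference.
The causal difference is the pooled difference: 0.555 − 0.435 = +0.120.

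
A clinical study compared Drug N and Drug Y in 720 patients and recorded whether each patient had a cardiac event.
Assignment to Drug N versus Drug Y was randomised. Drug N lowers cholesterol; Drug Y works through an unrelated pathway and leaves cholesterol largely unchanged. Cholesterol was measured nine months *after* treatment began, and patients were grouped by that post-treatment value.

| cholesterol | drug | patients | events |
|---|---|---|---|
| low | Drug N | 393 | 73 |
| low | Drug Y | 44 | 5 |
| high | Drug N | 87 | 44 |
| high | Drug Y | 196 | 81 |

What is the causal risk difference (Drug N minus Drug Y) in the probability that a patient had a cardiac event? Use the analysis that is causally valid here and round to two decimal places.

-0.11

Within every cholesterol level Drug Y has the lower rate, yet pooled Drug N does — Simpson's reversal.
The distribution of cholesterol is itself part of what the drug does — it is an intermediate outcome. Holding it fixed would remove that part of the effect; the total effect is the pooled difference.
The causal difference is the pooled difference: 0.244 − 0.358 = -0.115.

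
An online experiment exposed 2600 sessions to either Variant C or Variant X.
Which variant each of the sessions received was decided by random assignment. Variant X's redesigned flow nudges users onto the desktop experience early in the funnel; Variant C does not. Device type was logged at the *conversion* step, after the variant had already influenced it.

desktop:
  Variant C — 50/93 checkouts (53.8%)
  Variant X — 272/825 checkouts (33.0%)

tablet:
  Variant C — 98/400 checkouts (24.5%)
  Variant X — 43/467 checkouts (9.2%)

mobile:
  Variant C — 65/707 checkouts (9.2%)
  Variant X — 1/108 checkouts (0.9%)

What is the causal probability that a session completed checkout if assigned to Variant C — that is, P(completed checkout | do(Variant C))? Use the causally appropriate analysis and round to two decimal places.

Device type here is a post-treatment variable shaped by the variant; conditioning on it would introduce bias rather than remove it. The overall comparison is the causal one.
So P(outcome | do(Variant C)) is just the pooled rate for Variant C: 213/1200 = 0.177.

0.18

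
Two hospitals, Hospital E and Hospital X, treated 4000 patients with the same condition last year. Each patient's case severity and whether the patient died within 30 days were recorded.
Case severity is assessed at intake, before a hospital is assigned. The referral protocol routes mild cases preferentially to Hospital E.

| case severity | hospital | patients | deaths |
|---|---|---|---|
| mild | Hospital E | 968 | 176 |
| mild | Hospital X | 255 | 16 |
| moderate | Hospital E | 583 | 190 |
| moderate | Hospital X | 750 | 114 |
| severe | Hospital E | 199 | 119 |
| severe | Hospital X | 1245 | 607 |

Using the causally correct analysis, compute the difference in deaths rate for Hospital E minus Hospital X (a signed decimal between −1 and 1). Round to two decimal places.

The case severity-specific comparison favours Hospital X throughout, but the pooled figures favour Hospital E. The question is whether to condition on case severity.
Case severity differs across hospitals for reasons unrelated to any effect of the hospital itself, and it separately predicts the outcome — a classic confounder. We must compare within case severity levels.
Adjusting over the population distribution of case severity: 0.306·(0.182−0.063) + 0.333·(0.326−0.152) + 0.361·(0.598−0.488) = +0.134.

+0.13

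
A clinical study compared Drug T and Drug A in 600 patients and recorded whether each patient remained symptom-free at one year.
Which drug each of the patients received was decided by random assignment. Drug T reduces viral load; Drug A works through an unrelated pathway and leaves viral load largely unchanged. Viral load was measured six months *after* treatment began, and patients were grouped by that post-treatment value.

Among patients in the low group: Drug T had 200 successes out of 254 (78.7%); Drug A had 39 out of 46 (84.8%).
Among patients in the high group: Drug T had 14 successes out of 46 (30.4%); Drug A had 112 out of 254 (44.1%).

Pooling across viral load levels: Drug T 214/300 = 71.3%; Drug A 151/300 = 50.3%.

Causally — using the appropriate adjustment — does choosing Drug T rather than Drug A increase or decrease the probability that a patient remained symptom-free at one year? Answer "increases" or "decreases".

Viral load is recorded after the drug and is itself shifted by it — it sits on the causal path from drug to outcome. Conditioning on a mediator would strip out part of the effect we want; the pooled comparison gives the total causal effect.
Pooled: Drug T 71.3% vs Drug A 50.3%; Drug T is higher overall.

increases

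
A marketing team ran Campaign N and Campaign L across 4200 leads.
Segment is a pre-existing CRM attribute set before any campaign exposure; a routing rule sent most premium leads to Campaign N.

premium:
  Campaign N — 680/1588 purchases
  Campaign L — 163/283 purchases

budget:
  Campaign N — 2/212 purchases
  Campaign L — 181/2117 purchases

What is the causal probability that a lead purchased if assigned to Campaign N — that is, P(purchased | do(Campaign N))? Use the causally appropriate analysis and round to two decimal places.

The customer segment-specific comparison favours Campaign L throughout, but the pooled figures favour Campaign N. The question is whether to condition on customer segment.
Customer segment is set before the campaign has any effect — it is not caused by the campaign — and it independently drives the outcome. That makes it a confounder, so the causal comparison is within customer segment levels.
Standardising Campaign N to the population customer segment mix: 0.445·680/1588 + 0.555·2/212 = 0.196.

0.20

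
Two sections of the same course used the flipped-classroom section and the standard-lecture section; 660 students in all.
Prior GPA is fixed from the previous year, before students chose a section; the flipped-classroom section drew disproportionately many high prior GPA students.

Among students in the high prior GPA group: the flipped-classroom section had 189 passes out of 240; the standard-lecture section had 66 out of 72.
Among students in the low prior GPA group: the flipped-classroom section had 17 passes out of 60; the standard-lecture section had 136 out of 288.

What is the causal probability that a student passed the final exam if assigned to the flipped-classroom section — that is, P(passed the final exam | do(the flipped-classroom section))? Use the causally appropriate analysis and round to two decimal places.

Nothing the teaching method does changes prior GPA band; the imbalance is an allocation artefact. With prior GPA band also predicting the outcome, the pooled figure is confounded, and the within-stratum comparison is the causal one.
Standardising the flipped-classroom section to the population prior GPA band mix: 0.473·189/240 + 0.527·17/60 = 0.522.

0.52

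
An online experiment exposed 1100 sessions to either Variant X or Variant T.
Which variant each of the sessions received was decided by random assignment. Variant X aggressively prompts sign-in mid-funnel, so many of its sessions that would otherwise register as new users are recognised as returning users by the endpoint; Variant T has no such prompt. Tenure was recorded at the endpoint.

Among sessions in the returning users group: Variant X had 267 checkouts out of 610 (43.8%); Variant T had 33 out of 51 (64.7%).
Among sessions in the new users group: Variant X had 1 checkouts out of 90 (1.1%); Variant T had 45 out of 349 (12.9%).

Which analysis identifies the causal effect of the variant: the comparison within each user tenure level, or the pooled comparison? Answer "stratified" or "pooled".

The stratified and pooled comparisons disagree (Variant T wins within each user tenure; Variant X wins overall), so the answer turns on the causal role of user tenure.
Stratifying would compare variants among sessions the variants themselves sorted into user tenure groups — a form of selection on an intermediate. The unconditioned pooled rates give the total causal effect.
Pooled: Variant X 38.3% vs Variant T 19.5%; Variant X is higher overall.

pooled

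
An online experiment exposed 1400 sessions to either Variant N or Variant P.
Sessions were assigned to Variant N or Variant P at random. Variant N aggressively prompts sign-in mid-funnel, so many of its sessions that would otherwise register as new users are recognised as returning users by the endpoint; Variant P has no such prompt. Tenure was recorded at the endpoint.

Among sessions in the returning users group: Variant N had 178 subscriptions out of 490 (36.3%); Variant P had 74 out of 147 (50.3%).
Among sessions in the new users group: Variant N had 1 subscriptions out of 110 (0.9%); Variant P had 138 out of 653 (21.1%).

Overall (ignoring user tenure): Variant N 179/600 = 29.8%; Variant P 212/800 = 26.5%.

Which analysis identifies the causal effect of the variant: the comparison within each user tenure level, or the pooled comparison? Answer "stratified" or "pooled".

The stratified and pooled comparisons disagree (Variant P wins within each user tenure; Variant N wins overall), so the answer turns on the causal role of user tenure.
Because the variant influences user tenure, user tenure is a post-treatment mediator, not a confounder. Stratifying on it would bias the estimate; the causal effect is the crude pooled difference.
Pooled: Variant N 29.8% vs Variant P 26.5%; Variant N is higher overall.

pooled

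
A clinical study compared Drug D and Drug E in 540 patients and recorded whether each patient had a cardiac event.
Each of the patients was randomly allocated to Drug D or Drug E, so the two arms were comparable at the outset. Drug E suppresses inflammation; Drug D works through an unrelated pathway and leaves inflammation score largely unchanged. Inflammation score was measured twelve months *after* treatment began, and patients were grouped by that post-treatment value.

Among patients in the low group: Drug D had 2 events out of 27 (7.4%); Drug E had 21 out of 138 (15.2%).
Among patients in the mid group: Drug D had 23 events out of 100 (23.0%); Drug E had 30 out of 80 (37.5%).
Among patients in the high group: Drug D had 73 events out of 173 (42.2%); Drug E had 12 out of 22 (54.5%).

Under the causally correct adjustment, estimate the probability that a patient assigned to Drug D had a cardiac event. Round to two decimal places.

0.33

Inflammation score is downstream of the drug. One should not condition on a consequence of treatment, so the overall rates are the right comparison.
So P(outcome | do(Drug D)) is just the pooled rate for Drug D: 98/300 = 0.327.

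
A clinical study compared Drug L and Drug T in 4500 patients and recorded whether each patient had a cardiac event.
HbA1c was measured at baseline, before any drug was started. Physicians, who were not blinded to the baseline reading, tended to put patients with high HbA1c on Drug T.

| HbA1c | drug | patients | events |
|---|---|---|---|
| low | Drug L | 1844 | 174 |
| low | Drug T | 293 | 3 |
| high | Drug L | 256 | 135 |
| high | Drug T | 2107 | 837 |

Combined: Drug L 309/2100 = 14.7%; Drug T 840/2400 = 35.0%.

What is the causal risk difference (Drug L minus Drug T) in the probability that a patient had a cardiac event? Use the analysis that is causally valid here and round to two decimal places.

+0.11

Within every HbA1c level Drug T has the lower rate, yet pooled Drug L does — Simpson's reversal.
Here HbA1c is a common cause — it drives both which drug a case falls under and the outcome. The crude comparison mixes populations; the stratum-specific rates are the causally relevant ones.
Adjusting over the population distribution of HbA1c: 0.475·(0.094−0.010) + 0.525·(0.527−0.397) = +0.108.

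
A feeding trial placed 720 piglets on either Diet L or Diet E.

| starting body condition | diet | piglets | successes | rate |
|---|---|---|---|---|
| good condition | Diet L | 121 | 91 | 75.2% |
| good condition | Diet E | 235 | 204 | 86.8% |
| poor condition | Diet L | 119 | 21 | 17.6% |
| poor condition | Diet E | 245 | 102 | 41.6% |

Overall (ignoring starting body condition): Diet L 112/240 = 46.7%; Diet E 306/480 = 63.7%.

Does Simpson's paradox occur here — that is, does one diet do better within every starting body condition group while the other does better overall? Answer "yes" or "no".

no

Within each starting body condition level (good condition 75.2% vs 86.8%; poor condition 17.6% vs 41.6%), Diet E has the higher rate every time. Pooled: 46.7% vs 63.7% — Diet E has the higher rate overall. They agree.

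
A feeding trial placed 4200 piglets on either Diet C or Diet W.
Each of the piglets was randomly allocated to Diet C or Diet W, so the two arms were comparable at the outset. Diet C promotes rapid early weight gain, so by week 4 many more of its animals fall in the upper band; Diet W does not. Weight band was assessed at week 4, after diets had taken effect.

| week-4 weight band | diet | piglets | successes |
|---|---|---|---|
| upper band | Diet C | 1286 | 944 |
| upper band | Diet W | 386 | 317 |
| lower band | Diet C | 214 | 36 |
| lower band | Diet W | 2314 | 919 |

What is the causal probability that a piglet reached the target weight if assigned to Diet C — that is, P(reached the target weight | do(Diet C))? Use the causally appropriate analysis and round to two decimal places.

The week-4 weight band-specific comparison favours Diet W throughout, but the pooled figures favour Diet C. The question is whether to condition on week-4 weight band.
Stratifying would compare diets among piglets the diets themselves sorted into week-4 weight band groups — a form of selection on an intermediate. The unconditioned pooled rates give the total causal effect.
So P(outcome | do(Diet C)) is just the pooled rate for Diet C: 980/1500 = 0.653.

0.65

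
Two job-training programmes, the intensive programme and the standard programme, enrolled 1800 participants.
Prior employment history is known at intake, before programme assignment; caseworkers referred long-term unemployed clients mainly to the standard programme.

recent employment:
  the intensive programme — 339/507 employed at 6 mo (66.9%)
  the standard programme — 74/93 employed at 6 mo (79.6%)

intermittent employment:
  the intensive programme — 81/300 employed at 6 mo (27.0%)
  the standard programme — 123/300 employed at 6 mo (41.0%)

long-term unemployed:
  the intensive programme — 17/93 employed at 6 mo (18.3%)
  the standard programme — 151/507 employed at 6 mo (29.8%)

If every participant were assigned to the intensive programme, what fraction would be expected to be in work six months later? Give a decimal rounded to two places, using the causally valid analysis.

0.37

The prior employment history-specific comparison favours the standard programme throughout, but the pooled figures favour the intensive programme. The question is whether to condition on prior employment history.
Prior employment history satisfies the back-door criterion: it is not a descendant of the programme, and it blocks the spurious path from programme to outcome. Adjusting for it (i.e., using the within-prior employment history rates) gives the causal effect.
Standardising the intensive programme to the population prior employment history mix: 0.333·339/507 + 0.333·81/300 + 0.333·17/93 = 0.374.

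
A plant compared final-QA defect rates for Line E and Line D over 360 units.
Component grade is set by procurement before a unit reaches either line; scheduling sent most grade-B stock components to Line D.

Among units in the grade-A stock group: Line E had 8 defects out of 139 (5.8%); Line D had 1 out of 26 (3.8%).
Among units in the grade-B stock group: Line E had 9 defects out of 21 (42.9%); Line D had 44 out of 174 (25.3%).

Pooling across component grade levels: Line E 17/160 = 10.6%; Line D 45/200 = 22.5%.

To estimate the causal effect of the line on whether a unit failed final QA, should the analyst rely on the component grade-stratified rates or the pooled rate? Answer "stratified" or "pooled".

stratified

Nothing the line does changes component grade; the imbalance is an allocation artefact. With component grade also predicting the outcome, the pooled figure is confounded, and the within-stratum comparison is the causal one.
Within each level — grade-A stock: 5.8% vs 3.8%; grade-B stock: 42.9% vs 25.3% — Line D is lower every time.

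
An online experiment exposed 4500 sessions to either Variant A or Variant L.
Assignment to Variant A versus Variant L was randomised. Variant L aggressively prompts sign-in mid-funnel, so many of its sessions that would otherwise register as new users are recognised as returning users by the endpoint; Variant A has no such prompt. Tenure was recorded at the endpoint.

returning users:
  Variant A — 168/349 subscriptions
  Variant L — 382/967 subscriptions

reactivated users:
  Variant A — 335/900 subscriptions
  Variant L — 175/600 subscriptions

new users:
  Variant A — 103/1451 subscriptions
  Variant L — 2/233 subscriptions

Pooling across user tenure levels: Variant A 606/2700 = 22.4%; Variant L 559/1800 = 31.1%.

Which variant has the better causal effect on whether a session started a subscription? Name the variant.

Within every user tenure level Variant A has the higher rate, yet pooled Variant L does — Simpson's reversal.
Stratifying would compare variants among sessions the variants themselves sorted into user tenure groups — a form of selection on an intermediate. The unconditioned pooled rates give the total causal effect.
Pooled: Variant A 22.4% vs Variant L 31.1%; Variant L is higher overall.

Variant L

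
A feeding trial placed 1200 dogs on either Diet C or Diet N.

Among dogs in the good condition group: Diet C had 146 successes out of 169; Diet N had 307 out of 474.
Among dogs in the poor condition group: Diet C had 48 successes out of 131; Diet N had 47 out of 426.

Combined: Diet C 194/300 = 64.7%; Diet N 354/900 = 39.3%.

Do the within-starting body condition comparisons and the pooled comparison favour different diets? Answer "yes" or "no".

Within each starting body condition level (good condition 86.4% vs 64.8%; poor condition 36.6% vs 11.0%), Diet C has the higher rate every time. Pooled: 64.7% vs 39.3% — Diet C has the higher rate overall. They agree.

no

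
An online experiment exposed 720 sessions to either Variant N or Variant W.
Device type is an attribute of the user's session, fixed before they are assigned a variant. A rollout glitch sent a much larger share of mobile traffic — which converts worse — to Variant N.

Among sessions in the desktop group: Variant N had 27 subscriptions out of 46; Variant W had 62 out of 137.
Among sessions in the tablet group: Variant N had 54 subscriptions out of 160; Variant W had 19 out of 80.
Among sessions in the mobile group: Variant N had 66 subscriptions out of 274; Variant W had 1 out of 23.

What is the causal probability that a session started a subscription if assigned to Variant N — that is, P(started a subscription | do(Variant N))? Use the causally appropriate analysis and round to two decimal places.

0.36

The imbalance in device type arose from how sessions were allocated, not from anything the variant did; and device type independently affects the outcome. The pooled gap is confounded — condition on device type.
Standardising Variant N to the population device type mix: 0.254·27/46 + 0.333·54/160 + 0.412·66/274 = 0.361.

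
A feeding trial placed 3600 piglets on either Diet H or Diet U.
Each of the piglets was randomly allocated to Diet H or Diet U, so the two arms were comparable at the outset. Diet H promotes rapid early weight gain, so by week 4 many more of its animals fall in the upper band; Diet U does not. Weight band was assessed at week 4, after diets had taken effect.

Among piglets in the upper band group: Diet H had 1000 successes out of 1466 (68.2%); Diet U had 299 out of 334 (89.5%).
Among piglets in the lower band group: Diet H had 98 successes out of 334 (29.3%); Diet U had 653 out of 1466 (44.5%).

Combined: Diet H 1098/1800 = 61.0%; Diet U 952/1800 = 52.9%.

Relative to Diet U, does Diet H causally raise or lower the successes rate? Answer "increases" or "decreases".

Diet U is higher inside every week-4 weight band stratum but Diet H is higher in aggregate. Whether to stratify depends on how week-4 weight band relates to the diet.
Week-4 weight band is downstream of the diet. One should not condition on a consequence of treatment, so the overall rates are the right comparison.
Pooled: Diet H 61.0% vs Diet U 52.9%; Diet H is higher overall.

increases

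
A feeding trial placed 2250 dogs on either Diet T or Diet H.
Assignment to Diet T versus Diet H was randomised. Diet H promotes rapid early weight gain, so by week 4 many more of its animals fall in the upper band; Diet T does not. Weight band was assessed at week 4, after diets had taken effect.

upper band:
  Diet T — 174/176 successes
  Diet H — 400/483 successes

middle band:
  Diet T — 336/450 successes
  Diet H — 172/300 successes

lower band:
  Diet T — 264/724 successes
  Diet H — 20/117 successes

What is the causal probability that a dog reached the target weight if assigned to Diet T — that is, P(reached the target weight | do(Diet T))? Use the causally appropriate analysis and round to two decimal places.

0.57

Stratifying would compare diets among dogs the diets themselves sorted into week-4 weight band groups — a form of selection on an intermediate. The unconditioned pooled rates give the total causal effect.
So P(outcome | do(Diet T)) is just the pooled rate for Diet T: 774/1350 = 0.573.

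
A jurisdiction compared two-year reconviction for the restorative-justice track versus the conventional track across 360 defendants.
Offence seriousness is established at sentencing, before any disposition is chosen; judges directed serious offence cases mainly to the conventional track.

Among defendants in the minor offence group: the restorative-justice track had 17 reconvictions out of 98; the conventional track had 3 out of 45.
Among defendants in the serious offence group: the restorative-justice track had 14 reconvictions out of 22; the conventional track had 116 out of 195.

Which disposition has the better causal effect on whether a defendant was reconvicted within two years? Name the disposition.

The stratified and pooled comparisons disagree (the conventional track wins within each offence seriousness; the restorative-justice track wins overall), so the answer turns on the causal role of offence seriousness.
Nothing the disposition does changes offence seriousness; the imbalance is an allocation artefact. With offence seriousness also predicting the outcome, the pooled figure is confounded, and the within-stratum comparison is the causal one.
Within each level — minor offence: 17.3% vs 6.7%; serious offence: 63.6% vs 59.5% — the conventional track is lower every time.

the conventional track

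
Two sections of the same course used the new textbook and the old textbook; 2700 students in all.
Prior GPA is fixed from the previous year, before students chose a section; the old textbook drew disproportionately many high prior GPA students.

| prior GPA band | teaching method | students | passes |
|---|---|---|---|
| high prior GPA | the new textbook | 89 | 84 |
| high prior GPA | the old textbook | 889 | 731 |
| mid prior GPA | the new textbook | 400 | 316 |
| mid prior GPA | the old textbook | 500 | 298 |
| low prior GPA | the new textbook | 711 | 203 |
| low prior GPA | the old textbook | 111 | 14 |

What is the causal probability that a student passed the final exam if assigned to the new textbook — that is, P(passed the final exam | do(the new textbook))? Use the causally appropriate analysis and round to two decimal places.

Prior GPA band satisfies the back-door criterion: it is not a descendant of the teaching method, and it blocks the spurious path from teaching method to outcome. Adjusting for it (i.e., using the within-prior GPA band rates) gives the causal effect.
Standardising the new textbook to the population prior GPA band mix: 0.362·84/89 + 0.333·316/400 + 0.304·203/711 = 0.692.

0.69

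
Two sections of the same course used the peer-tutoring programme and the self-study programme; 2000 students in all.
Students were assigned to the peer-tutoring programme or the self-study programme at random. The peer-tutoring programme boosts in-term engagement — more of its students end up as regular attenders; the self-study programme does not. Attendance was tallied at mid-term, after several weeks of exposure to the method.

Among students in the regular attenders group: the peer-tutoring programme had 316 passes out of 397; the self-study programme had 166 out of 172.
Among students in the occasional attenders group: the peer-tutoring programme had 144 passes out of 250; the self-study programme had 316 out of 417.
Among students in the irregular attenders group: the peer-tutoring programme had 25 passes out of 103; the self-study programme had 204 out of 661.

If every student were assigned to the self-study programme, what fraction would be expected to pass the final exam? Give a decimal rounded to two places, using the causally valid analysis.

0.55

Mid-term attendance is recorded after the teaching method and is itself shifted by it — it sits on the causal path from teaching method to outcome. Conditioning on a mediator would strip out part of the effect we want; the pooled comparison gives the total causal effect.
So P(outcome | do(the self-study programme)) is just the pooled rate for the self-study programme: 686/1250 = 0.549.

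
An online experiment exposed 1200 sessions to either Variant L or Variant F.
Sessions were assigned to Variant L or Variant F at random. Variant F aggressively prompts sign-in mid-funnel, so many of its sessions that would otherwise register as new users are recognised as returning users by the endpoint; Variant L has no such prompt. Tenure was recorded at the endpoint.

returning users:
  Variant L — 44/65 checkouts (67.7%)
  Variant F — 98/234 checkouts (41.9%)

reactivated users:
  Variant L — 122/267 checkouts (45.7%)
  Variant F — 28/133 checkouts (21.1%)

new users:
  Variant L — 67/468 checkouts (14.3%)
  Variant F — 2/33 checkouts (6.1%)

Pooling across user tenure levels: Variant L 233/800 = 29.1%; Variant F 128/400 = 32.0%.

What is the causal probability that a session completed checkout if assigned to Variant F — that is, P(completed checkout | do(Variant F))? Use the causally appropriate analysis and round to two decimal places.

Stratifying would compare variants among sessions the variants themselves sorted into user tenure groups — a form of selection on an intermediate. The unconditioned pooled rates give the total causal effect.
So P(outcome | do(Variant F)) is just the pooled rate for Variant F: 128/400 = 0.320.

0.32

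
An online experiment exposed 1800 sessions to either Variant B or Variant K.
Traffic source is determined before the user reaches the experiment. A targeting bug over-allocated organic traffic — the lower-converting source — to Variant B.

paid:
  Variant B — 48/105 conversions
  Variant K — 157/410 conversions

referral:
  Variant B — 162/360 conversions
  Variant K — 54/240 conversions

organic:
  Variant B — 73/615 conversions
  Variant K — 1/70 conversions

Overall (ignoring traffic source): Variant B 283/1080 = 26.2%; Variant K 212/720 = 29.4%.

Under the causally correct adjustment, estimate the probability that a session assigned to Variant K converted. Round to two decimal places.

0.19

The imbalance in traffic source arose from how sessions were allocated, not from anything the variant did; and traffic source independently affects the outcome. The pooled gap is confounded — condition on traffic source.
Standardising Variant K to the population traffic source mix: 0.286·157/410 + 0.333·54/240 + 0.381·1/70 = 0.190.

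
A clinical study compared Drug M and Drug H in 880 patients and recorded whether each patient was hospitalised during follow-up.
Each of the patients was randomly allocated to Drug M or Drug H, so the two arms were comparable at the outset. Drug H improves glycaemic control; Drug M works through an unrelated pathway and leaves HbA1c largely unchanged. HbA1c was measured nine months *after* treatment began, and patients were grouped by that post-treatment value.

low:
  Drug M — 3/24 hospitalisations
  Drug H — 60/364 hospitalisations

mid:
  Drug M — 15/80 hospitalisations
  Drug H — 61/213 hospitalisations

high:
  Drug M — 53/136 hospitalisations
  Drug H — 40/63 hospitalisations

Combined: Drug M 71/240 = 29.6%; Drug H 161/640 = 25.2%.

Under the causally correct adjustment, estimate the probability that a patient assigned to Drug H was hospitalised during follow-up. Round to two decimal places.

HbA1c lies on the pathway drug → HbA1c → outcome, so adjusting for it blocks the indirect effect. For the total causal effect of drug, use the unadjusted pooled rates.
So P(outcome | do(Drug H)) is just the pooled rate for Drug H: 161/640 = 0.252.

0.25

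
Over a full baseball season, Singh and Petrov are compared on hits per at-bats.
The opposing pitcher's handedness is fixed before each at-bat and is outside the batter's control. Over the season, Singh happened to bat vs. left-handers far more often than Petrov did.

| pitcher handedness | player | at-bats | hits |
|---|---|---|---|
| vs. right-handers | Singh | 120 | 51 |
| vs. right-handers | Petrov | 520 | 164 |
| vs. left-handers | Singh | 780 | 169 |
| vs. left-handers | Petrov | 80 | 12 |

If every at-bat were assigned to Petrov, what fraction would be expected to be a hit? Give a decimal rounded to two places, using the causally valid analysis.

Pitcher handedness satisfies the back-door criterion: it is not a descendant of the player, and it blocks the spurious path from player to outcome. Adjusting for it (i.e., using the within-pitcher handedness rates) gives the causal effect.
Standardising Petrov to the population pitcher handedness mix: 0.427·164/520 + 0.573·12/80 = 0.221.

0.22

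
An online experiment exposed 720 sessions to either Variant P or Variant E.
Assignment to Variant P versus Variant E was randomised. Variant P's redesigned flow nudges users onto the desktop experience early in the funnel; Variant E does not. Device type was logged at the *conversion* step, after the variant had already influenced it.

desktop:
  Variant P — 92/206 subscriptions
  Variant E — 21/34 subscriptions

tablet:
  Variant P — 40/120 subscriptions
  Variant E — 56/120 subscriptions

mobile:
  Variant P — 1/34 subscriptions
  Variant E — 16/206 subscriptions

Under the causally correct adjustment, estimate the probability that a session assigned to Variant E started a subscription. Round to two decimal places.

Device type here is a post-treatment variable shaped by the variant; conditioning on it would introduce bias rather than remove it. The overall comparison is the causal one.
So P(outcome | do(Variant E)) is just the pooled rate for Variant E: 93/360 = 0.258.

0.26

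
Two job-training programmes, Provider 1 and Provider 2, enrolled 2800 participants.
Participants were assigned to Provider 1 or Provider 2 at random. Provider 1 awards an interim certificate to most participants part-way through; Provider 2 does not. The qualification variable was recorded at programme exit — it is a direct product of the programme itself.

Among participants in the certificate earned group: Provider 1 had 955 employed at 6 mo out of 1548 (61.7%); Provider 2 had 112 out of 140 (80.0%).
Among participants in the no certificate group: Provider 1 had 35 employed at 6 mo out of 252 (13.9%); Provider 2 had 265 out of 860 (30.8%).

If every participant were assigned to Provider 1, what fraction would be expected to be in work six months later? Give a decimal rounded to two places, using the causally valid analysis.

Qualification attained during the programme here is a post-treatment variable shaped by the programme; conditioning on it would introduce bias rather than remove it. The overall comparison is the causal one.
So P(outcome | do(Provider 1)) is just the pooled rate for Provider 1: 990/1800 = 0.550.

0.55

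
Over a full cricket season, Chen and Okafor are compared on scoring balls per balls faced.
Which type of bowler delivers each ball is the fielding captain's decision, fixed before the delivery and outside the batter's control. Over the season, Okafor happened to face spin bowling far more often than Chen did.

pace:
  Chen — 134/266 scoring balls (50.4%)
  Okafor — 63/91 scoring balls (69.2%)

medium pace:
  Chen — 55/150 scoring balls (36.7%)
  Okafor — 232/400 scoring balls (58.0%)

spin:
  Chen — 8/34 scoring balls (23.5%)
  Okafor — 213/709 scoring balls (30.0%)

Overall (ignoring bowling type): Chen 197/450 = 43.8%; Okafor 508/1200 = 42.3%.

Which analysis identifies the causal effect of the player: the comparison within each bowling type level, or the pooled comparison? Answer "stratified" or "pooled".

The bowling type-specific comparison favours Okafor throughout, but the pooled figures favour Chen. The question is whether to condition on bowling type.
Bowling type satisfies the back-door criterion: it is not a descendant of the player, and it blocks the spurious path from player to outcome. Adjusting for it (i.e., using the within-bowling type rates) gives the causal effect.
Within each level — pace: 50.4% vs 69.2%; medium pace: 36.7% vs 58.0%; spin: 23.5% vs 30.0% — Okafor is higher every time.

stratified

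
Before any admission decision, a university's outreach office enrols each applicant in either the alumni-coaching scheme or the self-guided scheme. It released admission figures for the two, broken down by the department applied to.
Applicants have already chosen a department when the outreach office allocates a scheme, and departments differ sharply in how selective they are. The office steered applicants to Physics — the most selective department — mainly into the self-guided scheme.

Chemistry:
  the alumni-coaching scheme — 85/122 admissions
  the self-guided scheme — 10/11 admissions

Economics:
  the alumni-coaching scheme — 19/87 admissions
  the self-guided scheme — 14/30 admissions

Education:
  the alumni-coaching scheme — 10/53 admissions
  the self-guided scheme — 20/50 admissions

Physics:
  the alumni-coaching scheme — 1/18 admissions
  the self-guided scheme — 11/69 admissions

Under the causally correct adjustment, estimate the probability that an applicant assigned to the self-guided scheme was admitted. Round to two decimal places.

the self-guided scheme is higher inside every department stratum but the alumni-coaching scheme is higher in aggregate. Whether to stratify depends on how department relates to the outreach scheme.
Nothing the outreach scheme does changes department; the imbalance is an allocation artefact. With department also predicting the outcome, the pooled figure is confounded, and the within-stratum comparison is the causal one.
Standardising the self-guided scheme to the population department mix: 0.302·10/11 + 0.266·14/30 + 0.234·20/50 + 0.198·11/69 = 0.524.

0.52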